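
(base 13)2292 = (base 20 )c2b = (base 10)4851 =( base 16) 12f3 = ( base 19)D86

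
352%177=175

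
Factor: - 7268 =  - 2^2 * 23^1*79^1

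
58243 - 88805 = -30562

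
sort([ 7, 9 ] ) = [7 , 9]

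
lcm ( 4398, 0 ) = 0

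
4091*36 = 147276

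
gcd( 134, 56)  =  2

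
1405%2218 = 1405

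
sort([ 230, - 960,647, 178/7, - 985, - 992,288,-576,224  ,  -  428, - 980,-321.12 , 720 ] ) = [-992, - 985,- 980,-960,-576 ,- 428, - 321.12,  178/7,224,230, 288, 647, 720 ]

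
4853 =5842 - 989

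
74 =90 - 16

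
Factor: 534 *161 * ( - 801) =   -  2^1*3^3*7^1*23^1*89^2 = -68865174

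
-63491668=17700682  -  81192350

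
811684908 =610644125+201040783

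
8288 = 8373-85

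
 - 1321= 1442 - 2763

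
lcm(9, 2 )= 18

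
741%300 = 141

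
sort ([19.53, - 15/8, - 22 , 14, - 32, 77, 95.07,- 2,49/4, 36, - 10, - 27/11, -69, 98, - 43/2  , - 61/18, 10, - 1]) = [ - 69, - 32, - 22,-43/2 , -10, - 61/18, - 27/11, - 2, - 15/8, - 1,10,49/4,14, 19.53 , 36,77,95.07, 98]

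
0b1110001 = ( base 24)4h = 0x71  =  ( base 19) 5i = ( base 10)113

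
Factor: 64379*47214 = 2^1 * 3^2 * 7^1 *17^1*43^1*61^1 * 541^1 = 3039590106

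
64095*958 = 61403010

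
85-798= - 713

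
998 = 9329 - 8331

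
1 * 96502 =96502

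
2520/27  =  93  +  1/3 = 93.33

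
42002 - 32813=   9189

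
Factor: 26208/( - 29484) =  - 2^3*3^( - 2)  =  - 8/9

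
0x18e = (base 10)398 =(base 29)dl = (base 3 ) 112202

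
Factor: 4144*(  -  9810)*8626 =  - 350669672640 = - 2^6 * 3^2 * 5^1*7^1 * 19^1*37^1*109^1*227^1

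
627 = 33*19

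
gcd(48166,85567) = 1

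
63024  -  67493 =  - 4469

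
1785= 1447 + 338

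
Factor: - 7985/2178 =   -  2^(  -  1)*3^( - 2)*5^1*11^( - 2)*1597^1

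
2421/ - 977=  - 3+510/977  =  - 2.48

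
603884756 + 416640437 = 1020525193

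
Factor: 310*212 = 65720 = 2^3*5^1*31^1*53^1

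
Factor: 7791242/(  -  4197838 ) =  - 3895621/2098919 = - 257^(  -  1 ) * 991^1 * 3931^1*8167^( - 1)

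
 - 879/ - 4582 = 879/4582 = 0.19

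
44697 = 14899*3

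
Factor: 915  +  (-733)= 2^1 * 7^1*13^1 = 182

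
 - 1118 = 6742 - 7860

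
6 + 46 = 52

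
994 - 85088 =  - 84094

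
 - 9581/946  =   - 11 +75/86=-10.13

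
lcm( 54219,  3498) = 108438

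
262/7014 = 131/3507 = 0.04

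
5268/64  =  1317/16 = 82.31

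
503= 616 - 113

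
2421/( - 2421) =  - 1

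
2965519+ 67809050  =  70774569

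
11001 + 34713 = 45714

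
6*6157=36942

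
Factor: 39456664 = 2^3*13^1*379391^1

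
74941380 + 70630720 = 145572100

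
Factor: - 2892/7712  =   - 2^( - 3 )*3^1 = -3/8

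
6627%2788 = 1051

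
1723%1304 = 419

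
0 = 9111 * 0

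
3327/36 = 1109/12 = 92.42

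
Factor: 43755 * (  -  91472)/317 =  - 2^4*3^1 * 5^1*317^( - 1) * 2917^1 *5717^1 = - 4002357360/317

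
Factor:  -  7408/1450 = -2^3*5^( - 2)*29^ ( - 1 )*463^1=- 3704/725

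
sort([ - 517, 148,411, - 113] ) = [  -  517, - 113,148, 411] 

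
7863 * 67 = 526821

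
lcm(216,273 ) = 19656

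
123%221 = 123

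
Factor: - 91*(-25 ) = 2275  =  5^2*7^1*13^1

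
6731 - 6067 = 664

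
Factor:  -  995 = -5^1*199^1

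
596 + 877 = 1473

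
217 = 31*7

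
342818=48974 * 7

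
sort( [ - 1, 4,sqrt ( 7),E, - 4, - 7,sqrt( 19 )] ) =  [  -  7,- 4, - 1, sqrt(7),E, 4,sqrt(19) ]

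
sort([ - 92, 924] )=[  -  92, 924 ] 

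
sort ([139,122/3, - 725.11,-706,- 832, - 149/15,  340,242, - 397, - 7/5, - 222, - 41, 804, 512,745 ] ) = [-832, - 725.11, - 706, - 397, - 222, - 41 , - 149/15 , - 7/5,122/3,139,242,340,512,745, 804]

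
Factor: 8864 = 2^5*277^1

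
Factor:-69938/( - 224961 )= 2^1*3^ ( - 1)* 11^1*17^1 *401^(-1)  =  374/1203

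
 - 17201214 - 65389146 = - 82590360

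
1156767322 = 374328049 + 782439273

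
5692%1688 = 628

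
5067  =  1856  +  3211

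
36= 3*12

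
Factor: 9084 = 2^2*3^1 *757^1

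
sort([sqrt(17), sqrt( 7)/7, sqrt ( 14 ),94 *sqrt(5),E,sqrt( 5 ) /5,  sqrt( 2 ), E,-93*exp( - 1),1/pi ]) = [-93*exp( - 1),1/pi, sqrt ( 7)/7,sqrt ( 5) /5, sqrt( 2 ),E, E,  sqrt( 14 ), sqrt ( 17),94*sqrt( 5)]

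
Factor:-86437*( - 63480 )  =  5487020760=2^3*3^1*5^1*13^1*23^2*61^1*109^1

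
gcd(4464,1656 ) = 72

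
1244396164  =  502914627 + 741481537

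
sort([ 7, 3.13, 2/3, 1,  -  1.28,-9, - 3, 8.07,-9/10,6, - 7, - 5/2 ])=[-9, - 7, - 3,-5/2, -1.28,  -  9/10, 2/3, 1, 3.13, 6, 7, 8.07 ]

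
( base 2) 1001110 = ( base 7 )141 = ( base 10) 78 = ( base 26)30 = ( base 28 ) 2m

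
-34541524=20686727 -55228251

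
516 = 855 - 339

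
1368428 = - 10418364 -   -  11786792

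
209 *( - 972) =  - 203148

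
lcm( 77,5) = 385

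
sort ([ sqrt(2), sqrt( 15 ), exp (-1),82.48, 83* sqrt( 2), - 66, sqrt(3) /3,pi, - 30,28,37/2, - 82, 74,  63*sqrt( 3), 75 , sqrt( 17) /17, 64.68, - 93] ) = [ - 93, - 82, - 66, - 30,sqrt ( 17)/17,exp ( - 1), sqrt ( 3 )/3, sqrt(2),pi, sqrt( 15),  37/2,28, 64.68, 74, 75,82.48 , 63*  sqrt( 3),83*sqrt( 2)]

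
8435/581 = 14+ 43/83= 14.52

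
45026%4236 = 2666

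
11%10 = 1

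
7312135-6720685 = 591450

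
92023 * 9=828207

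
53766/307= 53766/307= 175.13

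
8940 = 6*1490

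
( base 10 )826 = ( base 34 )OA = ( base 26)15k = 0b1100111010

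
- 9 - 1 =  - 10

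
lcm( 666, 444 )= 1332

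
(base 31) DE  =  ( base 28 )EP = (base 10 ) 417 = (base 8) 641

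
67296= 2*33648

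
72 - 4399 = -4327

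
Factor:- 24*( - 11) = 264=2^3*3^1*11^1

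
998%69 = 32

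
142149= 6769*21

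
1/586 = 1/586 =0.00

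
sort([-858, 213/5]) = [  -  858,213/5]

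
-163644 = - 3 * 54548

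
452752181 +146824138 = 599576319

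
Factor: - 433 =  - 433^1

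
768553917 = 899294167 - 130740250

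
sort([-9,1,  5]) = [  -  9,1,5 ] 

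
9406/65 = 144 + 46/65 = 144.71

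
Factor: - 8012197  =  -1153^1*6949^1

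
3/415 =3/415 = 0.01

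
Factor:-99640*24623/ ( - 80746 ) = 2^2*5^1*53^1*859^( - 1)*24623^1 = 26100380/859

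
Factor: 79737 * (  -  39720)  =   - 2^3*3^2*5^1 * 7^1*331^1*3797^1 = -3167153640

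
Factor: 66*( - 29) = - 1914=   - 2^1 * 3^1*11^1*29^1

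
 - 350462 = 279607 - 630069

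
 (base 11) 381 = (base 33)dn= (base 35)cw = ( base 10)452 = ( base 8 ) 704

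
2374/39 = 2374/39  =  60.87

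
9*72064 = 648576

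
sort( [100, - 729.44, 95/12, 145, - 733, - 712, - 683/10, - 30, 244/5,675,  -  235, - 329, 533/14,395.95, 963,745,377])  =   [-733,-729.44, - 712, - 329 ,-235, - 683/10, - 30,95/12, 533/14,244/5,  100 , 145,377, 395.95,675, 745,963]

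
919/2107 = 919/2107=0.44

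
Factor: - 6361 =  - 6361^1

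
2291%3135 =2291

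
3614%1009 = 587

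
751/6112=751/6112 =0.12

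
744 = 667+77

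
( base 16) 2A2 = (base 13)3cb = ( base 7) 1652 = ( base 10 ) 674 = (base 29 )n7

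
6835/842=8+99/842  =  8.12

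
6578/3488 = 1 + 1545/1744= 1.89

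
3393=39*87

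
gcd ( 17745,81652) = 1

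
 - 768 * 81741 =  - 62777088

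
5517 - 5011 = 506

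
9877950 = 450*21951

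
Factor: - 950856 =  - 2^3*3^1*39619^1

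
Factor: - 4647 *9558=-2^1 * 3^5  *59^1*1549^1=   - 44416026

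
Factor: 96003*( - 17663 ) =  - 1695700989  =  - 3^2 *17^1*1039^1*10667^1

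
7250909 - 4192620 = 3058289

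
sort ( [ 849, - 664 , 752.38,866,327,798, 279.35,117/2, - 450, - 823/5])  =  [ - 664, - 450, - 823/5,117/2,279.35,  327,752.38,798, 849,866 ]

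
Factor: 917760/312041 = 2^8*3^1*5^1 * 23^(  -  1)*239^1*13567^ ( - 1 )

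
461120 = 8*57640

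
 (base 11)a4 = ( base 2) 1110010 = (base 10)114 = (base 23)4m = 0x72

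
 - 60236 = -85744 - -25508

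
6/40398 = 1/6733 = 0.00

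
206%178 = 28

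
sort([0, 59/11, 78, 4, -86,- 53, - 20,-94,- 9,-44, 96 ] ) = [-94, - 86, - 53,- 44, - 20, - 9,0,  4,  59/11, 78, 96 ] 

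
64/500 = 16/125  =  0.13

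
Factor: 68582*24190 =2^2*5^1*41^1*53^1*59^1*647^1 = 1658998580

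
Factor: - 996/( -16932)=1/17 = 17^( - 1 ) 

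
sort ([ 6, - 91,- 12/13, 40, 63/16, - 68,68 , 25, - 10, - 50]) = [ - 91, - 68, - 50, - 10 , - 12/13,63/16,6,25,40, 68 ] 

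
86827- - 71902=158729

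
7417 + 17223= 24640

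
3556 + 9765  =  13321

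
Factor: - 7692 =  - 2^2*3^1*641^1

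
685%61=14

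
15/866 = 15/866 = 0.02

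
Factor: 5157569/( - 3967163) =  - 19^1*31^( - 1)*127973^( - 1) *271451^1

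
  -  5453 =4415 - 9868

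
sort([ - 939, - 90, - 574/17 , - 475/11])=[-939, - 90, - 475/11, - 574/17]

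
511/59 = 8 + 39/59 = 8.66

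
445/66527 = 445/66527 = 0.01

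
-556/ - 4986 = 278/2493 = 0.11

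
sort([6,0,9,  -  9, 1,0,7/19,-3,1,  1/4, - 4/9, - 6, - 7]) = [  -  9, - 7,-6, - 3, - 4/9,0, 0,1/4,7/19,  1,1,6,9] 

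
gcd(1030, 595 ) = 5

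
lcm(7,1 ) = 7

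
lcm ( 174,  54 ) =1566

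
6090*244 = 1485960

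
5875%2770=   335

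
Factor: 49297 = 49297^1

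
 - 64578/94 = - 687 =- 687.00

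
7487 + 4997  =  12484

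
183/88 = 183/88 = 2.08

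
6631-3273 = 3358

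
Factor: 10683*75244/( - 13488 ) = -66985971/1124 =-2^( - 2 )*3^1*13^1*281^ ( - 1)*1187^1 * 1447^1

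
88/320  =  11/40 = 0.28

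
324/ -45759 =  - 1 + 15145/15253 = - 0.01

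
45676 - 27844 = 17832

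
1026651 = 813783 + 212868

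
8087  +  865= 8952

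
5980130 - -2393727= 8373857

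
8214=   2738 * 3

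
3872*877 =3395744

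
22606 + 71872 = 94478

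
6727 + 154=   6881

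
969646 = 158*6137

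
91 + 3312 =3403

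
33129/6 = 5521 + 1/2   =  5521.50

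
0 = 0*18541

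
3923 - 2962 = 961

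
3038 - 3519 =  - 481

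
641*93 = 59613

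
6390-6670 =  - 280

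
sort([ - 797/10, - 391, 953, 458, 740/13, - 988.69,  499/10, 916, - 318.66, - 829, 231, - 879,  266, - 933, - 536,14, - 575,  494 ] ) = [ - 988.69, - 933, - 879,-829, - 575, - 536, - 391, - 318.66, - 797/10, 14, 499/10, 740/13,231,266,458, 494, 916, 953] 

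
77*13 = 1001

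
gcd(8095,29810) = 5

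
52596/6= 8766  =  8766.00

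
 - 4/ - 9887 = 4/9887 = 0.00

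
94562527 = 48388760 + 46173767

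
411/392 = 411/392 = 1.05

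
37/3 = 37/3 =12.33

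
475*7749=3680775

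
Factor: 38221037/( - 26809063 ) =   -  37^1*1033001^1 * 26809063^(-1 )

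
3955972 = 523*7564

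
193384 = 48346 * 4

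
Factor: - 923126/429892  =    -  2^( -1 )*67^1 *83^2*107473^( - 1 ) = -461563/214946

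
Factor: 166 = 2^1*83^1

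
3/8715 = 1/2905 = 0.00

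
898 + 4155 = 5053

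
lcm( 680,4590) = 18360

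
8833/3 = 8833/3=2944.33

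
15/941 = 15/941= 0.02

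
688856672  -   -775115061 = 1463971733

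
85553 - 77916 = 7637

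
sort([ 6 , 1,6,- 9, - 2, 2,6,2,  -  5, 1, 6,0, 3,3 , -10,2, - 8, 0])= [ - 10, - 9, - 8, - 5,  -  2, 0, 0 , 1, 1, 2,2,2,  3,  3,6, 6 , 6,6] 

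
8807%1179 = 554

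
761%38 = 1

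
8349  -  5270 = 3079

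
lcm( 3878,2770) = 19390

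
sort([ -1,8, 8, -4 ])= [ - 4, - 1,8, 8 ]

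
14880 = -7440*( - 2)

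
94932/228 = 7911/19=416.37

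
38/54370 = 19/27185  =  0.00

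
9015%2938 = 201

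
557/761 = 557/761 = 0.73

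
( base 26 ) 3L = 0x63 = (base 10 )99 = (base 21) 4f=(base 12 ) 83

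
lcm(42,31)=1302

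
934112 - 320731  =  613381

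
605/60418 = 605/60418=0.01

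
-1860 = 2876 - 4736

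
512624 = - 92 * ( - 5572)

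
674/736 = 337/368 = 0.92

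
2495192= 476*5242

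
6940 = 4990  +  1950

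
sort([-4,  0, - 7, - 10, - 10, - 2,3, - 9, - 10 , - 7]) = [ -10 , - 10,-10, - 9, - 7, - 7, - 4 ,-2, 0, 3 ]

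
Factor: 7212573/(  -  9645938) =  - 2^(  -  1 )*3^2*17^2* 47^1*59^1 * 229^( - 1)*21061^( - 1)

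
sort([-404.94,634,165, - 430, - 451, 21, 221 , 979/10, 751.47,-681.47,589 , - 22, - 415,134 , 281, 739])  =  [ - 681.47, - 451, - 430,- 415, - 404.94, - 22, 21 , 979/10, 134, 165, 221,281,589, 634 , 739 , 751.47]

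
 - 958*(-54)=51732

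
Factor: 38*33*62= 77748 = 2^2*3^1*11^1*19^1*31^1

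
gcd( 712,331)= 1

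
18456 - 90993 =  - 72537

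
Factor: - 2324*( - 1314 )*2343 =7154903448 = 2^3*3^3*7^1*11^1*71^1*73^1*83^1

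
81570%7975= 1820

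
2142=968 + 1174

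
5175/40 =1035/8 = 129.38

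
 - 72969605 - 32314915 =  - 105284520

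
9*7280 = 65520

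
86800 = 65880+20920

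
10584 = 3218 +7366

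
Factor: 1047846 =2^1*3^1*17^1*10273^1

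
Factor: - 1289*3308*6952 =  - 2^5*11^1*79^1*827^1*1289^1 = - 29643411424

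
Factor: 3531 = 3^1*11^1*107^1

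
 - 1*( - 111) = 111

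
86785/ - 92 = -944 + 63/92  =  - 943.32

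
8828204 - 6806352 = 2021852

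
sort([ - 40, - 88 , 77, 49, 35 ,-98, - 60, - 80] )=[-98,- 88, - 80, - 60, - 40,35 , 49, 77 ] 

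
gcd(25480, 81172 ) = 364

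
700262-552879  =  147383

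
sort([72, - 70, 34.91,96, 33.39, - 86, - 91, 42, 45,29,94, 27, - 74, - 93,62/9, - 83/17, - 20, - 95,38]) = [-95, - 93,  -  91, - 86,-74, - 70, - 20 , - 83/17, 62/9, 27, 29, 33.39, 34.91,  38,42,45,72,94, 96 ] 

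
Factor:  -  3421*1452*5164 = - 25651095888 = - 2^4*3^1*11^3* 311^1*1291^1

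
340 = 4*85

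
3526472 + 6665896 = 10192368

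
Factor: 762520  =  2^3*5^1*11^1*1733^1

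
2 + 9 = 11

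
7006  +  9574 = 16580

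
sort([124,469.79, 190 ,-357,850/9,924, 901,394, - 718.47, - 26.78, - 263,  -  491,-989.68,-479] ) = [-989.68,-718.47, - 491,-479,-357,-263, - 26.78, 850/9 , 124,  190,394,469.79, 901,924]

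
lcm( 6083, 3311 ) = 261569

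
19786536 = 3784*5229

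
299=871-572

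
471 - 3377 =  - 2906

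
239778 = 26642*9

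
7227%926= 745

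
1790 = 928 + 862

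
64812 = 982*66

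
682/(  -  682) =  - 1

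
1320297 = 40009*33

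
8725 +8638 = 17363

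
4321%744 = 601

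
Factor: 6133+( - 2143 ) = 2^1*3^1*5^1 * 7^1 * 19^1  =  3990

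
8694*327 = 2842938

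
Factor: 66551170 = 2^1 * 5^1*7^1*167^1*5693^1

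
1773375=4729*375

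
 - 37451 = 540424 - 577875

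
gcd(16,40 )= 8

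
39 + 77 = 116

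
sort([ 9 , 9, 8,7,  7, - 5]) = [ - 5 , 7,  7,8, 9,9]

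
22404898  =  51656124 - 29251226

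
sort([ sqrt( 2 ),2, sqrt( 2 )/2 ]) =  [ sqrt( 2 ) /2  ,  sqrt (2),2]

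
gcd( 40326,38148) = 66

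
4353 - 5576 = -1223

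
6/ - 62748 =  - 1/10458= - 0.00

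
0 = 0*29779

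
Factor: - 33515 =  - 5^1*6703^1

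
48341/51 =48341/51 = 947.86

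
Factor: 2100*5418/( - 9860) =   -  2^1*3^3*5^1 * 7^2*17^( - 1 )*29^( - 1)*43^1 =- 568890/493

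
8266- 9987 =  - 1721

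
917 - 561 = 356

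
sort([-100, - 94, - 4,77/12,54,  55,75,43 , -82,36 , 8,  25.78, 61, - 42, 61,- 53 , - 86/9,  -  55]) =[  -  100, - 94 ,-82, - 55 ,  -  53, - 42, - 86/9  ,-4,77/12,8, 25.78, 36, 43,54, 55, 61 , 61 , 75]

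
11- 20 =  - 9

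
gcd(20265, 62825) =35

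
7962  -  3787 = 4175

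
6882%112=50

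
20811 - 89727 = - 68916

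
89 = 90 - 1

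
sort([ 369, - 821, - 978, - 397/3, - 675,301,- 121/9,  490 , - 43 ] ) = [ - 978, - 821,- 675, - 397/3 , - 43 , - 121/9, 301,  369, 490]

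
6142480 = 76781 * 80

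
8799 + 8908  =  17707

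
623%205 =8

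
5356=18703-13347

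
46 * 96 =4416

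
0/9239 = 0 = 0.00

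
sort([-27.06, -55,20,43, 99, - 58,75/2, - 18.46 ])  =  [ - 58, -55, - 27.06, - 18.46,20, 75/2,43 , 99]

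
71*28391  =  2015761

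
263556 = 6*43926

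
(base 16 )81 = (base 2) 10000001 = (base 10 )129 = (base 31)45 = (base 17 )7A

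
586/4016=293/2008 = 0.15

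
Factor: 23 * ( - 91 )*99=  - 207207=- 3^2*  7^1 * 11^1*13^1 * 23^1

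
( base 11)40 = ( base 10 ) 44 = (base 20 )24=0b101100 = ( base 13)35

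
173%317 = 173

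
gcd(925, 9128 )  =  1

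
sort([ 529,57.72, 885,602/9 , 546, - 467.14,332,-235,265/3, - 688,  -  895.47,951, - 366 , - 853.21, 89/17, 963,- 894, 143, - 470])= [- 895.47, - 894,  -  853.21, - 688, - 470, - 467.14, - 366,  -  235,  89/17, 57.72,602/9,265/3,143 , 332,  529,546,885,951,963] 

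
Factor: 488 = 2^3 * 61^1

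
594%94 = 30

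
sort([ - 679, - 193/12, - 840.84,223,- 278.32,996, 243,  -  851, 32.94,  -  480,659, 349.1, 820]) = [- 851,-840.84, - 679, - 480,  -  278.32,-193/12,32.94 , 223, 243,349.1, 659,820,996]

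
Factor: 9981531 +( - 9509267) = 472264 = 2^3* 13^1 *19^1 * 239^1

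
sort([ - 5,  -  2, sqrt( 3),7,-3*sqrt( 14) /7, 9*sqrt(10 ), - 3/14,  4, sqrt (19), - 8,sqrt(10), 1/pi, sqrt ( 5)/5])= [ - 8, - 5,- 2 ,-3 * sqrt( 14 ) /7, - 3/14, 1/pi, sqrt(5 )/5, sqrt(3),sqrt( 10 ),4,sqrt(19 ), 7, 9 * sqrt( 10) ] 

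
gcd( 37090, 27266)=2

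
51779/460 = 112 + 259/460 = 112.56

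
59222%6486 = 848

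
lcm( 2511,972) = 30132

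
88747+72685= 161432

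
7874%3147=1580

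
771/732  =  1 + 13/244 = 1.05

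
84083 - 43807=40276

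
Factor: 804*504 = 405216 = 2^5*3^3*7^1*67^1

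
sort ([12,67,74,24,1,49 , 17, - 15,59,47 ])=[ - 15,1, 12, 17,  24,47,  49,59, 67 , 74] 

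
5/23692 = 5/23692  =  0.00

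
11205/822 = 3735/274 = 13.63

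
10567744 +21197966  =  31765710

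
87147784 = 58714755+28433029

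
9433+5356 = 14789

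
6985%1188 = 1045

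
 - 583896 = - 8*72987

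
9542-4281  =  5261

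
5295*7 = 37065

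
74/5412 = 37/2706  =  0.01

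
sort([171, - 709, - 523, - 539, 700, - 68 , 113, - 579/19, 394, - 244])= [ - 709, - 539, - 523 , - 244, - 68, - 579/19,  113, 171 , 394, 700]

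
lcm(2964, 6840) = 88920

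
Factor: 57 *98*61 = 2^1  *3^1*7^2*19^1*61^1 =340746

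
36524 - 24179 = 12345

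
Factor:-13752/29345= -2^3*3^2*5^( - 1) * 191^1*5869^(- 1 )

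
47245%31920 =15325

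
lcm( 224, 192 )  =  1344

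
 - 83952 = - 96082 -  - 12130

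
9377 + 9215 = 18592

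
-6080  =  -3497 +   -  2583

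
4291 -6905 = - 2614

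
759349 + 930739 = 1690088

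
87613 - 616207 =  - 528594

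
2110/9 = 2110/9 =234.44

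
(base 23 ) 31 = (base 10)70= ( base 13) 55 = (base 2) 1000110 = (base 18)3G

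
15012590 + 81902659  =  96915249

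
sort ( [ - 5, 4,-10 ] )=[ - 10,-5 , 4 ] 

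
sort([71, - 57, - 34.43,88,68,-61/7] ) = [-57 , - 34.43, - 61/7, 68,71,88 ] 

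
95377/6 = 15896 + 1/6 = 15896.17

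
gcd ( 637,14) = 7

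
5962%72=58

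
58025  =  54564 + 3461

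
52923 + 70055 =122978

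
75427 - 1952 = 73475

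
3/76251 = 1/25417 = 0.00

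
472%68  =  64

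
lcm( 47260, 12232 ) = 1039720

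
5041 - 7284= - 2243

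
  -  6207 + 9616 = 3409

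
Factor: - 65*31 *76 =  - 153140 = - 2^2*5^1*13^1*19^1 * 31^1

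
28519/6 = 4753 + 1/6 = 4753.17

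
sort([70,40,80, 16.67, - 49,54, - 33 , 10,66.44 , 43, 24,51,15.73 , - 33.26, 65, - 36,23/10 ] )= [- 49,-36,  -  33.26, - 33,23/10,10,15.73,16.67, 24,  40,43, 51 , 54,65,66.44,70 , 80 ] 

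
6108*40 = 244320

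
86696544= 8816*9834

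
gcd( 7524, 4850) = 2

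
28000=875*32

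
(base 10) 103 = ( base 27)3M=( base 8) 147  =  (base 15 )6D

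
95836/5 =95836/5 = 19167.20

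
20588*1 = 20588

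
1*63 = 63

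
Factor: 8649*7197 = 62246853 =3^3*31^2*2399^1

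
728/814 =364/407 = 0.89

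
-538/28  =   - 269/14 = - 19.21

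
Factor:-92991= - 3^1*139^1*223^1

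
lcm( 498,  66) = 5478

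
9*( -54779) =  - 493011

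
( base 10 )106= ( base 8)152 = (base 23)4e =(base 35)31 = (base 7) 211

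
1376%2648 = 1376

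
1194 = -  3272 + 4466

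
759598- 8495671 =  - 7736073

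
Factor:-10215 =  - 3^2 * 5^1* 227^1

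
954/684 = 53/38 = 1.39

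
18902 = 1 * 18902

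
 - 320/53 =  - 320/53 = -6.04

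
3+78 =81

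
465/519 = 155/173 = 0.90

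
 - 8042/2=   -  4021=- 4021.00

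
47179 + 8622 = 55801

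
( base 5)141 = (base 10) 46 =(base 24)1m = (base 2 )101110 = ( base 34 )1C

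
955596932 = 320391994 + 635204938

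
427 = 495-68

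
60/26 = 30/13 = 2.31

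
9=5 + 4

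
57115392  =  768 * 74369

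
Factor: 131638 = 2^1* 13^1 * 61^1*83^1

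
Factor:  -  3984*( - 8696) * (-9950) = -2^8*3^1*5^2*83^1*199^1*1087^1 = -344716396800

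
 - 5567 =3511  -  9078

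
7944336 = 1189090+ 6755246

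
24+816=840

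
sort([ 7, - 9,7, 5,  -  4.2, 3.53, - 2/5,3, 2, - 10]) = [ - 10, - 9 , - 4.2, - 2/5, 2, 3, 3.53, 5, 7, 7 ] 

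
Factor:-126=-2^1 * 3^2*7^1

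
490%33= 28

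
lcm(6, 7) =42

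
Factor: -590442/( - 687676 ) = 2^ ( - 1 )*3^1*11^( - 1 )*15629^( - 1 )*98407^1 = 295221/343838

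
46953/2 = 46953/2=23476.50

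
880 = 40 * 22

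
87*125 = 10875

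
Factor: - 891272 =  - 2^3*111409^1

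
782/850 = 23/25 = 0.92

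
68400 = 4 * 17100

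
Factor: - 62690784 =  - 2^5 * 3^1*13^1*191^1*263^1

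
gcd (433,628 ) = 1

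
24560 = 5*4912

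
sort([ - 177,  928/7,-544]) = [  -  544, - 177, 928/7 ] 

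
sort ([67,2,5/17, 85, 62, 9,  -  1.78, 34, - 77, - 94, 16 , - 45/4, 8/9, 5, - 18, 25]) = [-94, - 77, - 18, - 45/4, - 1.78, 5/17, 8/9 , 2, 5, 9  ,  16,  25,34, 62 , 67,85 ]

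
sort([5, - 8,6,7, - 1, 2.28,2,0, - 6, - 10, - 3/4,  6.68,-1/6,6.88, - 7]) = [ -10, - 8,  -  7, -6,  -  1, - 3/4,-1/6 , 0,2,2.28, 5, 6, 6.68,6.88,7] 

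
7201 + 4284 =11485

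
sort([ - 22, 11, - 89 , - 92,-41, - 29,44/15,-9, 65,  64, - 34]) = [ - 92, - 89, - 41, - 34, - 29, - 22, - 9,44/15, 11,64, 65] 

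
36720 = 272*135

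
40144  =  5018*8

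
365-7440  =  -7075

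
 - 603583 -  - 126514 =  - 477069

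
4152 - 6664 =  - 2512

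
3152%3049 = 103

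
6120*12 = 73440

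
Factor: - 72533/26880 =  - 2^( - 8)* 3^( - 1)*5^( - 1) * 7^( -1 )*72533^1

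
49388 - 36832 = 12556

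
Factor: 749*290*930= 202005300 = 2^2 * 3^1 *5^2*7^1*29^1 *31^1*107^1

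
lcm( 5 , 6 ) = 30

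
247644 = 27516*9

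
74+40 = 114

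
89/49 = 89/49 = 1.82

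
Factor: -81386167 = -23^1*73^1*48473^1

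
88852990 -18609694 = 70243296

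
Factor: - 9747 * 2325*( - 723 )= 16384463325 = 3^5*5^2 * 19^2*31^1*241^1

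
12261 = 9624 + 2637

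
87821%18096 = 15437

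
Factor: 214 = 2^1*107^1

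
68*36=2448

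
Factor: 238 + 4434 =4672 = 2^6*73^1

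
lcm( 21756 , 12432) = 87024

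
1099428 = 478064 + 621364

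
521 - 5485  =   - 4964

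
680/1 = 680 = 680.00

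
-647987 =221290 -869277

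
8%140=8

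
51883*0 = 0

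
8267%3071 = 2125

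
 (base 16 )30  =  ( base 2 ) 110000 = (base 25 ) 1N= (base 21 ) 26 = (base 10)48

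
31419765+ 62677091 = 94096856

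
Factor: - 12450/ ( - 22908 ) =25/46 = 2^( - 1)* 5^2*23^(-1)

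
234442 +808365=1042807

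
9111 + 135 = 9246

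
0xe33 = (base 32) 3hj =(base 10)3635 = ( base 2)111000110011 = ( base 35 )2XU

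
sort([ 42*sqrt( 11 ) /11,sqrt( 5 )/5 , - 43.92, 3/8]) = [ - 43.92,3/8,sqrt(5 )/5 , 42 * sqrt(11 )/11 ]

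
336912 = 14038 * 24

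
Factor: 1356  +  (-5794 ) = - 2^1*7^1*317^1 = - 4438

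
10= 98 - 88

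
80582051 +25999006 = 106581057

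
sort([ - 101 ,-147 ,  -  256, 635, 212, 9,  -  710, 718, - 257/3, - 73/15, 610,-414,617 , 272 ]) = [ - 710, - 414, - 256, - 147, - 101, -257/3, - 73/15,9,212,272,610,  617,635, 718]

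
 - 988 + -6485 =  - 7473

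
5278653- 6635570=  - 1356917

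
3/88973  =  3/88973=0.00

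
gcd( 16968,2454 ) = 6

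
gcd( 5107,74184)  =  1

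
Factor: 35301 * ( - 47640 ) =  - 1681739640 = -  2^3*3^2 * 5^1*7^1 *41^2 * 397^1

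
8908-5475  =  3433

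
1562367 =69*22643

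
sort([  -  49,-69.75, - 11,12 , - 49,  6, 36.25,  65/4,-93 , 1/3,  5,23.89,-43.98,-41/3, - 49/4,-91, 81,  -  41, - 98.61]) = [-98.61,-93, - 91, - 69.75,  -  49, - 49,-43.98,  -  41, - 41/3, - 49/4, - 11,1/3,5,6,12,65/4, 23.89,36.25,  81]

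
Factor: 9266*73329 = 679466514 = 2^1* 3^1*41^1*113^1*24443^1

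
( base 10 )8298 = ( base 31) 8JL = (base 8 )20152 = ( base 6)102230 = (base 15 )26D3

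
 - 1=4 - 5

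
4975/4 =1243 + 3/4 = 1243.75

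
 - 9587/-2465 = 3 + 2192/2465= 3.89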